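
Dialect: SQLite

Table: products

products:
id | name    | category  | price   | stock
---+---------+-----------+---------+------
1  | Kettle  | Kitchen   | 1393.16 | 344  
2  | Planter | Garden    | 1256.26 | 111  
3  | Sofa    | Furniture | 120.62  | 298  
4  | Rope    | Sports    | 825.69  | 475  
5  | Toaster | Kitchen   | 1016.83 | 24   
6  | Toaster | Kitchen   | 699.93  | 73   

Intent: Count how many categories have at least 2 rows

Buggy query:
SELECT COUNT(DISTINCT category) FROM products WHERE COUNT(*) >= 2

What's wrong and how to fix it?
Bug: COUNT(*) cannot appear in WHERE; the per-group count doesn't exist yet

Fix: Use a subquery that GROUPs and filters with HAVING, then count its rows

Corrected query:
SELECT COUNT(*) FROM (SELECT category FROM products GROUP BY category HAVING COUNT(*) >= 2)

Result:
COUNT(*)
--------
1       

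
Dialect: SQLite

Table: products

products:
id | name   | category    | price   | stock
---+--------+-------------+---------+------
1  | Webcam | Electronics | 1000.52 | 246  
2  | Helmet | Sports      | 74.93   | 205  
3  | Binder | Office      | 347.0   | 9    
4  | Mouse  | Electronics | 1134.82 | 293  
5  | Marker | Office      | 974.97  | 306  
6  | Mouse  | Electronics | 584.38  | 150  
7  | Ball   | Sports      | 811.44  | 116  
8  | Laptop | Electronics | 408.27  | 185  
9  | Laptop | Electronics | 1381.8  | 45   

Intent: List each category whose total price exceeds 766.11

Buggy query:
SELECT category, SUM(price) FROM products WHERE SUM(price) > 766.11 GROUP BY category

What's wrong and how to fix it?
Bug: WHERE runs before GROUP BY, so aggregates aren't available there

Fix: Use HAVING (which filters groups after aggregation) instead of WHERE

Corrected query:
SELECT category, SUM(price) FROM products GROUP BY category HAVING SUM(price) > 766.11

Result:
category    | SUM(price)
------------+-----------
Electronics | 4509.79   
Office      | 1321.97   
Sports      | 886.37    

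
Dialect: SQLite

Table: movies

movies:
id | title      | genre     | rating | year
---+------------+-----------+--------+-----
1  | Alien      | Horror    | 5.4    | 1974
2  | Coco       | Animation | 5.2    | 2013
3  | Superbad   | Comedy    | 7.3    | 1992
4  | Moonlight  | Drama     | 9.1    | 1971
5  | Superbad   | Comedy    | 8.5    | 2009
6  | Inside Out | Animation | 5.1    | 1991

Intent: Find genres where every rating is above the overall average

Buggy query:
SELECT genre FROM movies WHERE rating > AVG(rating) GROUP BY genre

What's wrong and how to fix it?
Bug: AVG() is an aggregate; it can't sit directly in WHERE

Fix: Compute the overall average in a scalar subquery and compare each group's MIN against it in HAVING

Corrected query:
SELECT genre FROM movies GROUP BY genre HAVING MIN(rating) > (SELECT AVG(rating) FROM movies)

Result:
genre 
------
Comedy
Drama 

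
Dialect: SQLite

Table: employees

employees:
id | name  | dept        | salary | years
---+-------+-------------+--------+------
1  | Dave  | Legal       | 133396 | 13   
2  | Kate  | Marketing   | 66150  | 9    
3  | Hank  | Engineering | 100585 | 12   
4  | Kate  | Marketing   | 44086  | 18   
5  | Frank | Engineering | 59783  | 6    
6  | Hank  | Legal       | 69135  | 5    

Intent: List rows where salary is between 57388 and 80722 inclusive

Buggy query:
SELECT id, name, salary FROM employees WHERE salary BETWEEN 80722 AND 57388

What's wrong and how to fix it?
Bug: The bounds are reversed; BETWEEN a AND b requires a <= b to match anything

Fix: Write BETWEEN 57388 AND 80722

Corrected query:
SELECT id, name, salary FROM employees WHERE salary BETWEEN 57388 AND 80722

Result:
id | name  | salary
---+-------+-------
2  | Kate  | 66150 
5  | Frank | 59783 
6  | Hank  | 69135 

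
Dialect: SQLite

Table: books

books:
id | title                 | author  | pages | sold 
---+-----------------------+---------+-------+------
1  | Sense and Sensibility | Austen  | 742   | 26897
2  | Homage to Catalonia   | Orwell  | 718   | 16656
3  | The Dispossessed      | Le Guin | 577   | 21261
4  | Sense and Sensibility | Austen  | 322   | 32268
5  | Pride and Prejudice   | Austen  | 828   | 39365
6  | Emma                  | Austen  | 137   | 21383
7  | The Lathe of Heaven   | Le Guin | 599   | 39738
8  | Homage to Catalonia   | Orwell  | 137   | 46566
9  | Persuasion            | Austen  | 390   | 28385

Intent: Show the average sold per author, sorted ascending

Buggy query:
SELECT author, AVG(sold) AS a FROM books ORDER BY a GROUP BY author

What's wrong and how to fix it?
Bug: GROUP BY must precede ORDER BY

Fix: Reorder: SELECT … FROM … GROUP BY … ORDER BY …

Corrected query:
SELECT author, AVG(sold) AS a FROM books GROUP BY author ORDER BY a

Result:
author  | a      
--------+--------
Austen  | 29659.6
Le Guin | 30499.5
Orwell  | 31611  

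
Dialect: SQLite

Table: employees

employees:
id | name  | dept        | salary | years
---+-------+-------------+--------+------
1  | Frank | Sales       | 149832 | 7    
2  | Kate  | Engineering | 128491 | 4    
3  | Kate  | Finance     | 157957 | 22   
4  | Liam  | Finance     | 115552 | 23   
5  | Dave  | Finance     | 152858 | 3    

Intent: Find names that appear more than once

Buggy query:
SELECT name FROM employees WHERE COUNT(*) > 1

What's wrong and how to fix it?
Bug: WHERE can't reference COUNT(*); aggregates are computed after WHERE

Fix: Group first, then use HAVING for the count condition

Corrected query:
SELECT name FROM employees GROUP BY name HAVING COUNT(*) > 1

Result:
name
----
Kate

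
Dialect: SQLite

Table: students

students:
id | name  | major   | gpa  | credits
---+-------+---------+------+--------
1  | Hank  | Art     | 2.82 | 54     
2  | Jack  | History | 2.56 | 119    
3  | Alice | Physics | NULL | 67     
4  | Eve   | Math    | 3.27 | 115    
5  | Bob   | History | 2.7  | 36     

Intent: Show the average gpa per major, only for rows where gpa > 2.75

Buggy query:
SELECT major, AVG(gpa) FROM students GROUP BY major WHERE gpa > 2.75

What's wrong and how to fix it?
Bug: Row-level WHERE must come before GROUP BY in the clause order

Fix: Move the WHERE clause before GROUP BY

Corrected query:
SELECT major, AVG(gpa) FROM students WHERE gpa > 2.75 GROUP BY major

Result:
major | AVG(gpa)
------+---------
Art   | 2.82    
Math  | 3.27    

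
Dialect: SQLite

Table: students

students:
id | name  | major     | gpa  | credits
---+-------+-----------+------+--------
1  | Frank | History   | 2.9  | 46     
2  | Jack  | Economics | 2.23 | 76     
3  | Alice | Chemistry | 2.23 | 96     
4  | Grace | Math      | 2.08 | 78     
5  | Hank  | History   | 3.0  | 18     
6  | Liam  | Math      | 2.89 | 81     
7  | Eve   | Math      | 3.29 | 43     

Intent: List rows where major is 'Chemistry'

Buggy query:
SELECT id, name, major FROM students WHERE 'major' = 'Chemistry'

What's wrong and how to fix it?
Bug: 'major' in single quotes is a string literal, not the column; the comparison is literal-vs-literal and never true

Fix: Remove the quotes around the column name (or use double quotes for an identifier)

Corrected query:
SELECT id, name, major FROM students WHERE major = 'Chemistry'

Result:
id | name  | major    
---+-------+----------
3  | Alice | Chemistry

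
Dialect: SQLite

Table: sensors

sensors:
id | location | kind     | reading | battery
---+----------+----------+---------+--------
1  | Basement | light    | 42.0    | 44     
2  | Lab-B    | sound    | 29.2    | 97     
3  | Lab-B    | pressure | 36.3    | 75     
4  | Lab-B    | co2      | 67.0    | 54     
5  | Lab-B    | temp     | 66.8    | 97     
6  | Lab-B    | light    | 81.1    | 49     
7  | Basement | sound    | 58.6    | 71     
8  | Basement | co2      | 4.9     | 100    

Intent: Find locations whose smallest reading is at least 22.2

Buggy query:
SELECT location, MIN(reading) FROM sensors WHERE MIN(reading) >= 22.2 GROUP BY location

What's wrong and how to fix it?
Bug: MIN() in WHERE is a misuse of aggregate

Fix: Replace WHERE with HAVING after the GROUP BY

Corrected query:
SELECT location, MIN(reading) FROM sensors GROUP BY location HAVING MIN(reading) >= 22.2

Result:
location | MIN(reading)
---------+-------------
Lab-B    | 29.2        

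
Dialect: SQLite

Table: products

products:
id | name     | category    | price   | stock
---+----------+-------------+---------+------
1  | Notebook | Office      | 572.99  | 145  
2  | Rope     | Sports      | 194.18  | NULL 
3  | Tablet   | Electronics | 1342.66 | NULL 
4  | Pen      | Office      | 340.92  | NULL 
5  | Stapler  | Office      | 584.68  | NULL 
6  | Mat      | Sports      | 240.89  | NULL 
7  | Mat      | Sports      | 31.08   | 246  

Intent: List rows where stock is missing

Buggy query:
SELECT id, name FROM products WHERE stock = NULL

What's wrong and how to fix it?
Bug: Comparing to NULL with '=' never matches; NULL = NULL is unknown, not true

Fix: Replace '= NULL' with 'IS NULL'

Corrected query:
SELECT id, name FROM products WHERE stock IS NULL

Result:
id | name   
---+--------
2  | Rope   
3  | Tablet 
4  | Pen    
5  | Stapler
6  | Mat    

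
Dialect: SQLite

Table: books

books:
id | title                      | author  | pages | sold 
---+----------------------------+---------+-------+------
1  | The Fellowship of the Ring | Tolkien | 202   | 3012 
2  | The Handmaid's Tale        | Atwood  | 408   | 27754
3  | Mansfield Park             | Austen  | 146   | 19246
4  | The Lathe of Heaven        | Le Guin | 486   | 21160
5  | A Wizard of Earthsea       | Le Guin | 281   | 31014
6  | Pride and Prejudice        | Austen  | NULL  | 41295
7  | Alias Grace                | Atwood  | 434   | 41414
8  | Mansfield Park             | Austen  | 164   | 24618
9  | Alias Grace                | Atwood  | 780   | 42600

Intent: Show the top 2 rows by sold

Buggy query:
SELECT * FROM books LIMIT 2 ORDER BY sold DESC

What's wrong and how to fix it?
Bug: LIMIT must come after ORDER BY

Fix: Sort with ORDER BY, then apply LIMIT

Corrected query:
SELECT * FROM books ORDER BY sold DESC LIMIT 2

Result:
id | title       | author | pages | sold 
---+-------------+--------+-------+------
9  | Alias Grace | Atwood | 780   | 42600
7  | Alias Grace | Atwood | 434   | 41414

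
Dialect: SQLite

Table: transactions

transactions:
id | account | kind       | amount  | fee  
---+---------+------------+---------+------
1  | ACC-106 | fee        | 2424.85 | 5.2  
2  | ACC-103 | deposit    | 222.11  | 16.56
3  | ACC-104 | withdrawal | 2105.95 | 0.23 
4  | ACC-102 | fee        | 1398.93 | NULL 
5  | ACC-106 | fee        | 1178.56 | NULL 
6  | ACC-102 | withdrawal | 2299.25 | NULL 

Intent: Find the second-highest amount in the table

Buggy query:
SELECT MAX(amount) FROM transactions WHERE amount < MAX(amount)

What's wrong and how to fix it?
Bug: MAX(amount) on the right of the comparison is an aggregate-in-WHERE error

Fix: Put the inner MAX in a scalar subquery

Corrected query:
SELECT MAX(amount) FROM transactions WHERE amount < (SELECT MAX(amount) FROM transactions)

Result:
MAX(amount)
-----------
2299.25    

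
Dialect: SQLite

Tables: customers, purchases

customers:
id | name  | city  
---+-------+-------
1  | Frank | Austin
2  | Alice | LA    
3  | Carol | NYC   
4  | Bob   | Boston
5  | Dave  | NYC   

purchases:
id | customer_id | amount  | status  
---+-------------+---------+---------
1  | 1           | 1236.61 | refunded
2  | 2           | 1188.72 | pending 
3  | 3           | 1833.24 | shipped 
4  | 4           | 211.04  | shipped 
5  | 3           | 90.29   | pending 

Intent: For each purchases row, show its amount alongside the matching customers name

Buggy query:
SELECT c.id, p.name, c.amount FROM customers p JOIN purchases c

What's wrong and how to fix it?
Bug: JOIN with no ON clause produces a cartesian product; every purchases row pairs with every customers row

Fix: Add ON c.customer_id = p.id to the JOIN

Corrected query:
SELECT c.id, p.name, c.amount FROM customers p JOIN purchases c ON c.customer_id = p.id

Result:
id | name  | amount 
---+-------+--------
1  | Frank | 1236.61
2  | Alice | 1188.72
3  | Carol | 1833.24
4  | Bob   | 211.04 
5  | Carol | 90.29  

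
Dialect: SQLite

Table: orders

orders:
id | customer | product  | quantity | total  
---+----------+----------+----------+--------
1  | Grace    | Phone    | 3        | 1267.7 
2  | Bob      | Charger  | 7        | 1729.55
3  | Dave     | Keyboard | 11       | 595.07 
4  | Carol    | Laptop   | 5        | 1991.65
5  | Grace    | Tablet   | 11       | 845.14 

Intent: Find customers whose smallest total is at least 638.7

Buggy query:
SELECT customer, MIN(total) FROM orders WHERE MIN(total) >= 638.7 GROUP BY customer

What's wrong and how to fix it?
Bug: MIN() in WHERE is a misuse of aggregate

Fix: Replace WHERE with HAVING after the GROUP BY

Corrected query:
SELECT customer, MIN(total) FROM orders GROUP BY customer HAVING MIN(total) >= 638.7

Result:
customer | MIN(total)
---------+-----------
Bob      | 1729.55   
Carol    | 1991.65   
Grace    | 845.14    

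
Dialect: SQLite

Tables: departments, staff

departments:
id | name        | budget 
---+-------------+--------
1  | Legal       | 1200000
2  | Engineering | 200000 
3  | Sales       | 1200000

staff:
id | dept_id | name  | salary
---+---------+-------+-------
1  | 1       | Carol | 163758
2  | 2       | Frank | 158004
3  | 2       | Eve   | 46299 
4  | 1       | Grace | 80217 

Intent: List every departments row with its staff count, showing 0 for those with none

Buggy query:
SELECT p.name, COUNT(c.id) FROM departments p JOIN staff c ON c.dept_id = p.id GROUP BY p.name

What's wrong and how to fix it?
Bug: An inner join excludes parents with zero children

Fix: Use LEFT JOIN so parents without children still appear (COUNT(c.id) gives 0)

Corrected query:
SELECT p.name, COUNT(c.id) FROM departments p LEFT JOIN staff c ON c.dept_id = p.id GROUP BY p.name

Result:
name        | COUNT(c.id)
------------+------------
Engineering | 2          
Legal       | 2          
Sales       | 0          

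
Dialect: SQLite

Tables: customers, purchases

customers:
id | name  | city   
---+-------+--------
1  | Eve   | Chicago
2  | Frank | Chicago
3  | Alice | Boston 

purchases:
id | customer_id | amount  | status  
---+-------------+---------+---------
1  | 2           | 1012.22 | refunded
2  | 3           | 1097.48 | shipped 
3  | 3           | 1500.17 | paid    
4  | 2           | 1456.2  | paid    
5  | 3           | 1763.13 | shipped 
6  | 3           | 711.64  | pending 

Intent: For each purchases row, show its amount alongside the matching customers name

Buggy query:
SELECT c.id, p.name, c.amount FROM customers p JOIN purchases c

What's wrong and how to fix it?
Bug: JOIN with no ON clause produces a cartesian product; every purchases row pairs with every customers row

Fix: Specify the join condition linking the foreign key to the parent id

Corrected query:
SELECT c.id, p.name, c.amount FROM customers p JOIN purchases c ON c.customer_id = p.id

Result:
id | name  | amount 
---+-------+--------
1  | Frank | 1012.22
2  | Alice | 1097.48
3  | Alice | 1500.17
4  | Frank | 1456.2 
5  | Alice | 1763.13
6  | Alice | 711.64 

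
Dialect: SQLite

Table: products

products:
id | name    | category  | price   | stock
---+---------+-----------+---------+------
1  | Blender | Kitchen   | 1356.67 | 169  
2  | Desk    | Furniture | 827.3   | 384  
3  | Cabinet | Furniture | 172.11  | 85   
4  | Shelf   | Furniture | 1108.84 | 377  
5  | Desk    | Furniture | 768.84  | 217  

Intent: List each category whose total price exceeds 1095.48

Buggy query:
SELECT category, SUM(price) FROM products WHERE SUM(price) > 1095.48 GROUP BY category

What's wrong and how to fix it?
Bug: WHERE runs before GROUP BY, so aggregates aren't available there

Fix: Use HAVING (which filters groups after aggregation) instead of WHERE

Corrected query:
SELECT category, SUM(price) FROM products GROUP BY category HAVING SUM(price) > 1095.48

Result:
category  | SUM(price)
----------+-----------
Furniture | 2877.09   
Kitchen   | 1356.67   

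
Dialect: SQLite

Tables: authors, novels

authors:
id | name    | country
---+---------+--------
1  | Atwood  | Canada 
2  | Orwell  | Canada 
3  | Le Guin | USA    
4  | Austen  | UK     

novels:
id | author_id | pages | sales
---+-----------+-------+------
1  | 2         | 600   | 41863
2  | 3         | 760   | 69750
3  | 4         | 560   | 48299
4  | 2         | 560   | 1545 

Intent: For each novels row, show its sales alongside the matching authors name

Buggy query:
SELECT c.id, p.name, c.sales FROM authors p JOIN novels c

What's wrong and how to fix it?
Bug: JOIN with no ON clause produces a cartesian product; every novels row pairs with every authors row

Fix: Specify the join condition linking the foreign key to the parent id

Corrected query:
SELECT c.id, p.name, c.sales FROM authors p JOIN novels c ON c.author_id = p.id

Result:
id | name    | sales
---+---------+------
1  | Orwell  | 41863
2  | Le Guin | 69750
3  | Austen  | 48299
4  | Orwell  | 1545 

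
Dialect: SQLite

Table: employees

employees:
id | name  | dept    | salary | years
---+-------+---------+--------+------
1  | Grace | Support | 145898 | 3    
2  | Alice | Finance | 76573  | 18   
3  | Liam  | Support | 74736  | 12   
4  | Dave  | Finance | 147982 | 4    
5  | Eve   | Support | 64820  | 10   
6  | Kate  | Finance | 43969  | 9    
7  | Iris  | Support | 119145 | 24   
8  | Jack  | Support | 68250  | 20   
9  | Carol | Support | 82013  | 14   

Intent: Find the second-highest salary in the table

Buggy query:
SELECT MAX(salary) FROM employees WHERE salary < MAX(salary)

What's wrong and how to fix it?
Bug: The inner MAX is an aggregate inside WHERE, which is not allowed

Fix: Put the inner MAX in a scalar subquery

Corrected query:
SELECT MAX(salary) FROM employees WHERE salary < (SELECT MAX(salary) FROM employees)

Result:
MAX(salary)
-----------
145898     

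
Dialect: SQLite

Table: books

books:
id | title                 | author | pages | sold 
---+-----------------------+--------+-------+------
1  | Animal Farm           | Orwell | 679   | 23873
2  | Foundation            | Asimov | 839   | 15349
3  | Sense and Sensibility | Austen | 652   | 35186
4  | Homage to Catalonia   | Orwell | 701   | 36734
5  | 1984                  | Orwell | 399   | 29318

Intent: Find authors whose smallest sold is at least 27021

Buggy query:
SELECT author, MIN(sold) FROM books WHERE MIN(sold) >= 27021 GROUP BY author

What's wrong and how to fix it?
Bug: MIN() in WHERE is a misuse of aggregate

Fix: Use HAVING for the per-group MIN condition

Corrected query:
SELECT author, MIN(sold) FROM books GROUP BY author HAVING MIN(sold) >= 27021

Result:
author | MIN(sold)
-------+----------
Austen | 35186    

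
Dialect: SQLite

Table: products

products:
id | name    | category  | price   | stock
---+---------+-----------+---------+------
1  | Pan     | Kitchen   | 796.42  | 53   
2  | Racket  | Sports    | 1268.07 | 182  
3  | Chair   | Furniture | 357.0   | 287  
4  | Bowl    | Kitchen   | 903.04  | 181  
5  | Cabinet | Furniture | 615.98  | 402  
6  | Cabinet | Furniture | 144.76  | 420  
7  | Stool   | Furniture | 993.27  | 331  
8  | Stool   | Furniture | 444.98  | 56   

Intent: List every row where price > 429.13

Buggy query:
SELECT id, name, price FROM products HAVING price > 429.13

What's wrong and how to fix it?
Bug: HAVING filters the output of aggregation, but this query has no GROUP BY and no aggregate functions, so SQLite rejects it (HAVING clause on a non-aggregate query); the condition here is per row

Fix: Replace HAVING with WHERE since the condition applies to individual rows

Corrected query:
SELECT id, name, price FROM products WHERE price > 429.13

Result:
id | name    | price  
---+---------+--------
1  | Pan     | 796.42 
2  | Racket  | 1268.07
4  | Bowl    | 903.04 
5  | Cabinet | 615.98 
7  | Stool   | 993.27 
8  | Stool   | 444.98 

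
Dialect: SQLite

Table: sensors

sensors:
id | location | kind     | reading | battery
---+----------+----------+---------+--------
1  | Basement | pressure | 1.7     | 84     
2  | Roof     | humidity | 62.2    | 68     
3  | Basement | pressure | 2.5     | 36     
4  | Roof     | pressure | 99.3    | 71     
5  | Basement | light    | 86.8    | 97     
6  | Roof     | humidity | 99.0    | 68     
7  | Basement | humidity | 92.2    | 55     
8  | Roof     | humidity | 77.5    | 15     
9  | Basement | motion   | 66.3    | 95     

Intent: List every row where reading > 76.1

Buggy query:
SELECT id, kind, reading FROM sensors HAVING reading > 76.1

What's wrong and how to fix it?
Bug: This is a non-aggregate query (no GROUP BY, no aggregates), so in SQLite the HAVING clause is invalid here; a row-level condition belongs in WHERE

Fix: Use WHERE for row-level filtering

Corrected query:
SELECT id, kind, reading FROM sensors WHERE reading > 76.1

Result:
id | kind     | reading
---+----------+--------
4  | pressure | 99.3   
5  | light    | 86.8   
6  | humidity | 99     
7  | humidity | 92.2   
8  | humidity | 77.5   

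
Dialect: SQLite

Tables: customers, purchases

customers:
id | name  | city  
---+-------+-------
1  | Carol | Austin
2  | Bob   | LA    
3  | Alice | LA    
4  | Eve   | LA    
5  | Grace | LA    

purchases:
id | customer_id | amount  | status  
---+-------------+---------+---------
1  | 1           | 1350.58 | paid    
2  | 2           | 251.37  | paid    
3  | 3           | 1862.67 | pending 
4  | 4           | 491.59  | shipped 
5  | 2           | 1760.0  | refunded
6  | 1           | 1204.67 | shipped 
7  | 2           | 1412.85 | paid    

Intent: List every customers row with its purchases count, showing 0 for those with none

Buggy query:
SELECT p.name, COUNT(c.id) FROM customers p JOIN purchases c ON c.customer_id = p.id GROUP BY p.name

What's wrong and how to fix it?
Bug: An inner join excludes parents with zero children

Fix: Use LEFT JOIN so parents without children still appear (COUNT(c.id) gives 0)

Corrected query:
SELECT p.name, COUNT(c.id) FROM customers p LEFT JOIN purchases c ON c.customer_id = p.id GROUP BY p.name

Result:
name  | COUNT(c.id)
------+------------
Alice | 1          
Bob   | 3          
Carol | 2          
Eve   | 1          
Grace | 0          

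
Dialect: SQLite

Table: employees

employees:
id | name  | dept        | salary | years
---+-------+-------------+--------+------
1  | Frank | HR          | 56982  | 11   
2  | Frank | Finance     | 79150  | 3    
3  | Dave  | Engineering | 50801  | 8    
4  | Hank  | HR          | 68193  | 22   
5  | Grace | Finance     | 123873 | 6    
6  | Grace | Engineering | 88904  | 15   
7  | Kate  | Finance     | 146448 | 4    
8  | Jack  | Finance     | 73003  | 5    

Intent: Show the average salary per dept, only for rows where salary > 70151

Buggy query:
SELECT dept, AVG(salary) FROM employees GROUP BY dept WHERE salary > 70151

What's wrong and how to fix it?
Bug: Row-level WHERE must come before GROUP BY in the clause order

Fix: Move the WHERE clause before GROUP BY

Corrected query:
SELECT dept, AVG(salary) FROM employees WHERE salary > 70151 GROUP BY dept

Result:
dept        | AVG(salary)
------------+------------
Engineering | 88904      
Finance     | 105618.5   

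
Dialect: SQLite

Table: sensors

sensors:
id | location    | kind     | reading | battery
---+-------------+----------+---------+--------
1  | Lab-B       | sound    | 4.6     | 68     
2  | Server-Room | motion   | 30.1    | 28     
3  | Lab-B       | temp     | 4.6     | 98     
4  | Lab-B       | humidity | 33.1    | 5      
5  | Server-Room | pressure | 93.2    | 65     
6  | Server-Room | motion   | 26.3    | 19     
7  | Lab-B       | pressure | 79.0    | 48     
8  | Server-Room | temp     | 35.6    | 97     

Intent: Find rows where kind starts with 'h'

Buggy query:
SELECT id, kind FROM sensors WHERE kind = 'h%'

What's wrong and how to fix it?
Bug: '=' compares the literal string including the % character; pattern matching needs LIKE

Fix: Use LIKE for wildcard pattern matching

Corrected query:
SELECT id, kind FROM sensors WHERE kind LIKE 'h%'

Result:
id | kind    
---+---------
4  | humidity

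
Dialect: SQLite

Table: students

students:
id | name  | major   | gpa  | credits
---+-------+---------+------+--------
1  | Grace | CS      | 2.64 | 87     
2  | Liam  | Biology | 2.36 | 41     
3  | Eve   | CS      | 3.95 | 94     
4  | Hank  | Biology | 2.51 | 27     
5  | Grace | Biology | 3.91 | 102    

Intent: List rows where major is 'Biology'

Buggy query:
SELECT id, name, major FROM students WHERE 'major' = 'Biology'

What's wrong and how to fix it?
Bug: 'major' in single quotes is a string literal, not the column; the comparison is literal-vs-literal and never true

Fix: Remove the quotes around the column name (or use double quotes for an identifier)

Corrected query:
SELECT id, name, major FROM students WHERE major = 'Biology'

Result:
id | name  | major  
---+-------+--------
2  | Liam  | Biology
4  | Hank  | Biology
5  | Grace | Biology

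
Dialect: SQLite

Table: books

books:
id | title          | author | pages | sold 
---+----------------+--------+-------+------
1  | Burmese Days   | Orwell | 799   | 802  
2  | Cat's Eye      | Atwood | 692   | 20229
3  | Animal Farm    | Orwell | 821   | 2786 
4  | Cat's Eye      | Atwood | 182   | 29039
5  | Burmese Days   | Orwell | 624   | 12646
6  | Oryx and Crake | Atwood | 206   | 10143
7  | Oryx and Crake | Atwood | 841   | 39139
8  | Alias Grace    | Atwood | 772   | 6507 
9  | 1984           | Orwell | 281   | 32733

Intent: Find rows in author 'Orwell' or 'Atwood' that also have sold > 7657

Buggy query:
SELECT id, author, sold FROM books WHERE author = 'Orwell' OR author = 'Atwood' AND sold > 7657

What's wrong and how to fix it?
Bug: Without parentheses, AND is evaluated before OR, so the sold filter only applies to the 'Atwood' branch

Fix: Add parentheses around the OR so the AND applies to both alternatives

Corrected query:
SELECT id, author, sold FROM books WHERE (author = 'Orwell' OR author = 'Atwood') AND sold > 7657

Result:
id | author | sold 
---+--------+------
2  | Atwood | 20229
4  | Atwood | 29039
5  | Orwell | 12646
6  | Atwood | 10143
7  | Atwood | 39139
9  | Orwell | 32733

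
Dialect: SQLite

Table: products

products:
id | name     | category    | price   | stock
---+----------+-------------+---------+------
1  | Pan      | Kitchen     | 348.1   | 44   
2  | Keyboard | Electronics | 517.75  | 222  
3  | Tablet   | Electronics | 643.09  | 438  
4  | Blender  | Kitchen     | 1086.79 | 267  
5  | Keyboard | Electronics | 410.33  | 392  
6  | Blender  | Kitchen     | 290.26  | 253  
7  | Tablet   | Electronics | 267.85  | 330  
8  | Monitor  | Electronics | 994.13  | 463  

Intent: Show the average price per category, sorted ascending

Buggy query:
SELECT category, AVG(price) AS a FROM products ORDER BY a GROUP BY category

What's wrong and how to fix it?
Bug: GROUP BY must precede ORDER BY

Fix: Move ORDER BY to the end, after GROUP BY

Corrected query:
SELECT category, AVG(price) AS a FROM products GROUP BY category ORDER BY a

Result:
category    | a     
------------+-------
Electronics | 566.63
Kitchen     | 575.05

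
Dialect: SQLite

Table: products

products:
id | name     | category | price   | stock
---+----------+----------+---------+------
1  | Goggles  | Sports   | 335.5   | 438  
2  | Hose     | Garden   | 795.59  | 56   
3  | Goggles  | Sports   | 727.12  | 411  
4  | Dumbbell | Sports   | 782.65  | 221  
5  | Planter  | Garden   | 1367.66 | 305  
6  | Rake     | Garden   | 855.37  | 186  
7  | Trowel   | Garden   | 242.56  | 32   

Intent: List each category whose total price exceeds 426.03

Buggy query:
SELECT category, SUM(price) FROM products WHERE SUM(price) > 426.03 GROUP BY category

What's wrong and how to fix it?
Bug: WHERE runs before GROUP BY, so aggregates aren't available there

Fix: Use HAVING (which filters groups after aggregation) instead of WHERE

Corrected query:
SELECT category, SUM(price) FROM products GROUP BY category HAVING SUM(price) > 426.03

Result:
category | SUM(price)
---------+-----------
Garden   | 3261.18   
Sports   | 1845.27   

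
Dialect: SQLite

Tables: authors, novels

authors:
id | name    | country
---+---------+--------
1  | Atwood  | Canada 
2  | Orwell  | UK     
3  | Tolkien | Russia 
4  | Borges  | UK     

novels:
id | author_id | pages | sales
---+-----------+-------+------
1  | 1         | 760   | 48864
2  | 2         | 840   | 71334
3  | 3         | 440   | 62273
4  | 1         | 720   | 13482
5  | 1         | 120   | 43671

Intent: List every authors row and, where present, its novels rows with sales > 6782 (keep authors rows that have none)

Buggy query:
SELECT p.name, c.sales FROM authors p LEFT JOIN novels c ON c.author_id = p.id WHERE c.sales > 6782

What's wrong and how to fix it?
Bug: Filtering c.sales in WHERE discards the NULL rows produced by LEFT JOIN, turning it into an inner join

Fix: Move the right-table condition into the ON clause so unmatched parents are kept

Corrected query:
SELECT p.name, c.sales FROM authors p LEFT JOIN novels c ON c.author_id = p.id AND c.sales > 6782

Result:
name    | sales
--------+------
Atwood  | 13482
Atwood  | 43671
Atwood  | 48864
Orwell  | 71334
Tolkien | 62273
Borges  | NULL 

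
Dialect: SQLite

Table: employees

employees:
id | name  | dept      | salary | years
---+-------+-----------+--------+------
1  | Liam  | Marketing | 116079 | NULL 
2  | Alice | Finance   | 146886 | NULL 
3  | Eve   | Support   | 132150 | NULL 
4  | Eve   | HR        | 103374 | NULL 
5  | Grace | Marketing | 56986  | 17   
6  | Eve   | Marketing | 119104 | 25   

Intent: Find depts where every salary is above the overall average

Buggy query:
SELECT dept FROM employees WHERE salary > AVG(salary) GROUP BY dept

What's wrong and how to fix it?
Bug: WHERE evaluates per row before aggregation, so AVG() is unavailable

Fix: Compute the overall average in a scalar subquery and compare each group's MIN against it in HAVING

Corrected query:
SELECT dept FROM employees GROUP BY dept HAVING MIN(salary) > (SELECT AVG(salary) FROM employees)

Result:
dept   
-------
Finance
Support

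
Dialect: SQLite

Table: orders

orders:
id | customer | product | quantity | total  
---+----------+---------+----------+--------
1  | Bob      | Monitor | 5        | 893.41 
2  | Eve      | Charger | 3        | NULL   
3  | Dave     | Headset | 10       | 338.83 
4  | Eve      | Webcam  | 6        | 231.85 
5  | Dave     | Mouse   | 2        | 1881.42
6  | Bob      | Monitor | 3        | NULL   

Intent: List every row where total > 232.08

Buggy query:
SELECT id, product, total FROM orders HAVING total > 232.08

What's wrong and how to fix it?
Bug: HAVING filters the output of aggregation, but this query has no GROUP BY and no aggregate functions, so SQLite rejects it (HAVING clause on a non-aggregate query); the condition here is per row

Fix: Replace HAVING with WHERE since the condition applies to individual rows

Corrected query:
SELECT id, product, total FROM orders WHERE total > 232.08

Result:
id | product | total  
---+---------+--------
1  | Monitor | 893.41 
3  | Headset | 338.83 
5  | Mouse   | 1881.42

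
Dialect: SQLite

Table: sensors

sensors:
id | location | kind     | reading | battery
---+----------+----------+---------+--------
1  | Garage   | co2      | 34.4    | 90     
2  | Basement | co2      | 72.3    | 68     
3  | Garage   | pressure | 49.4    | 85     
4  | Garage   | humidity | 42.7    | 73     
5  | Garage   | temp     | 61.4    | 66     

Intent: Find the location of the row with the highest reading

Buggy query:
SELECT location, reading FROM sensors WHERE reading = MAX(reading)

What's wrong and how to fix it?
Bug: MAX(reading) is an aggregate and cannot be used directly in WHERE

Fix: Use a subquery: WHERE reading = (SELECT MAX(reading) FROM sensors)

Corrected query:
SELECT location, reading FROM sensors WHERE reading = (SELECT MAX(reading) FROM sensors)

Result:
location | reading
---------+--------
Basement | 72.3   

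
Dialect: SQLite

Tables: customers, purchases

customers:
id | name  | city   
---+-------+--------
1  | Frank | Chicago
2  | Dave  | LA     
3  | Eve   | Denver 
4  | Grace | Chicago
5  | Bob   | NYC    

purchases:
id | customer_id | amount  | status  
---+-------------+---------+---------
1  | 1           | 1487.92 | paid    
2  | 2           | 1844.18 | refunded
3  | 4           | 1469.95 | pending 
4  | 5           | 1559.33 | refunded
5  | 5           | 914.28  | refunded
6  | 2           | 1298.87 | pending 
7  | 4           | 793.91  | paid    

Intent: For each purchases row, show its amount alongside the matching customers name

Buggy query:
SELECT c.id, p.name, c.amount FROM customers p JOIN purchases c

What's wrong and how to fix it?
Bug: Missing join condition: each purchases row is matched to all customers rows instead of just its own

Fix: Add ON c.customer_id = p.id to the JOIN

Corrected query:
SELECT c.id, p.name, c.amount FROM customers p JOIN purchases c ON c.customer_id = p.id

Result:
id | name  | amount 
---+-------+--------
1  | Frank | 1487.92
2  | Dave  | 1844.18
3  | Grace | 1469.95
4  | Bob   | 1559.33
5  | Bob   | 914.28 
6  | Dave  | 1298.87
7  | Grace | 793.91 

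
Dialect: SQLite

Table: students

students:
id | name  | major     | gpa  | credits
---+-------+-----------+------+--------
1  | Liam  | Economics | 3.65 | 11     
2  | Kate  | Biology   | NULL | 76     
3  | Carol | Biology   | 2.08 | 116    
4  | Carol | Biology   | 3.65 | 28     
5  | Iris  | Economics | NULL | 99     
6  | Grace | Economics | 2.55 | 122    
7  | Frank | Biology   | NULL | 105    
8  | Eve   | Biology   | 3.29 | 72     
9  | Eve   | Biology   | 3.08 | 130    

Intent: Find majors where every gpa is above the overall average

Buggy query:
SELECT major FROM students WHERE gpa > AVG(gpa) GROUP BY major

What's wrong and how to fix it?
Bug: AVG() is an aggregate; it can't sit directly in WHERE

Fix: Compute the overall average in a scalar subquery and compare each group's MIN against it in HAVING

Corrected query:
SELECT major FROM students GROUP BY major HAVING MIN(gpa) > (SELECT AVG(gpa) FROM students)

Result:
(no rows)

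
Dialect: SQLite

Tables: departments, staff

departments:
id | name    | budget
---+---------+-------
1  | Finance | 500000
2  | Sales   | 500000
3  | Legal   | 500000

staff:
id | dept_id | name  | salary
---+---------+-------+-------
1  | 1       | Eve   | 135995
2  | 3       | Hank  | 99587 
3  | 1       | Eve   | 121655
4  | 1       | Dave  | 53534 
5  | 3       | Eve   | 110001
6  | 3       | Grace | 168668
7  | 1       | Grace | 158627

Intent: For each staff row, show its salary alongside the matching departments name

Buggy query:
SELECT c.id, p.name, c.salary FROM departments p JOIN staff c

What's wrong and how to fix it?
Bug: JOIN with no ON clause produces a cartesian product; every staff row pairs with every departments row

Fix: Add ON c.dept_id = p.id to the JOIN

Corrected query:
SELECT c.id, p.name, c.salary FROM departments p JOIN staff c ON c.dept_id = p.id

Result:
id | name    | salary
---+---------+-------
1  | Finance | 135995
2  | Legal   | 99587 
3  | Finance | 121655
4  | Finance | 53534 
5  | Legal   | 110001
6  | Legal   | 168668
7  | Finance | 158627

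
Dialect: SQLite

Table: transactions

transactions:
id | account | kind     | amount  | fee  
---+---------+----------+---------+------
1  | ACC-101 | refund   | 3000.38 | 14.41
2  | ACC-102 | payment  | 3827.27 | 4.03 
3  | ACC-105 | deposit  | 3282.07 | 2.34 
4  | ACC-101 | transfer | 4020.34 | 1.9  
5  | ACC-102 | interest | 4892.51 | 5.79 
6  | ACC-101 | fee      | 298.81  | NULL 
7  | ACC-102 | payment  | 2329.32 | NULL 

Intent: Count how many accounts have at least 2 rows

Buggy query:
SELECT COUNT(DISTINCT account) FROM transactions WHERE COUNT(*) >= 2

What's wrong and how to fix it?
Bug: COUNT(*) cannot appear in WHERE; the per-group count doesn't exist yet

Fix: Use a subquery that GROUPs and filters with HAVING, then count its rows

Corrected query:
SELECT COUNT(*) FROM (SELECT account FROM transactions GROUP BY account HAVING COUNT(*) >= 2)

Result:
COUNT(*)
--------
2       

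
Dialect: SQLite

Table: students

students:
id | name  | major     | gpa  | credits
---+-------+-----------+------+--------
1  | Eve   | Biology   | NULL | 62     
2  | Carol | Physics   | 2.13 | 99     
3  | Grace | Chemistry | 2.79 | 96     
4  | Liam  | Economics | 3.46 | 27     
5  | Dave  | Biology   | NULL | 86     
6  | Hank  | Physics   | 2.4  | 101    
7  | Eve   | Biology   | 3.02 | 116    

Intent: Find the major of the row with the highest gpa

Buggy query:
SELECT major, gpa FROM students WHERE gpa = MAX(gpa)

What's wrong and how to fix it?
Bug: WHERE is evaluated per row; an aggregate over the whole table isn't defined there

Fix: Use a subquery: WHERE gpa = (SELECT MAX(gpa) FROM students)

Corrected query:
SELECT major, gpa FROM students WHERE gpa = (SELECT MAX(gpa) FROM students)

Result:
major     | gpa 
----------+-----
Economics | 3.46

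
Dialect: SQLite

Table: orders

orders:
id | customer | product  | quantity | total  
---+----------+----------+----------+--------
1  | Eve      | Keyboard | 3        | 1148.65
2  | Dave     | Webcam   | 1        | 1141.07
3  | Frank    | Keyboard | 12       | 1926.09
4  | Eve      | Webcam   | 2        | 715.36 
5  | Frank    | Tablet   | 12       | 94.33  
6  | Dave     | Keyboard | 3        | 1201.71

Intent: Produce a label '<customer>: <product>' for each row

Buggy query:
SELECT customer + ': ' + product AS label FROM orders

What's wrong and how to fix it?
Bug: '+' is numeric addition; on text columns SQLite converts them to 0 instead of concatenating

Fix: Use the || operator for string concatenation

Corrected query:
SELECT customer || ': ' || product AS label FROM orders

Result:
label          
---------------
Eve: Keyboard  
Dave: Webcam   
Frank: Keyboard
Eve: Webcam    
Frank: Tablet  
Dave: Keyboard 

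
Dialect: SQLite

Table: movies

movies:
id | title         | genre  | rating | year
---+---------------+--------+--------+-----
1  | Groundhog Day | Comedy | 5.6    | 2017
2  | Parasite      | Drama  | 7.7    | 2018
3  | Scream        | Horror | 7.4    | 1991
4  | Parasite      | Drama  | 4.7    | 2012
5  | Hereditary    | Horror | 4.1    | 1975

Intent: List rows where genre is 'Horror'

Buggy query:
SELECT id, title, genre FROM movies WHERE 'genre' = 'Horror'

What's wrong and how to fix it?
Bug: Single quotes denote string literals in SQL; the column name is being compared as a constant string

Fix: Reference the column as genre without single quotes

Corrected query:
SELECT id, title, genre FROM movies WHERE genre = 'Horror'

Result:
id | title      | genre 
---+------------+-------
3  | Scream     | Horror
5  | Hereditary | Horror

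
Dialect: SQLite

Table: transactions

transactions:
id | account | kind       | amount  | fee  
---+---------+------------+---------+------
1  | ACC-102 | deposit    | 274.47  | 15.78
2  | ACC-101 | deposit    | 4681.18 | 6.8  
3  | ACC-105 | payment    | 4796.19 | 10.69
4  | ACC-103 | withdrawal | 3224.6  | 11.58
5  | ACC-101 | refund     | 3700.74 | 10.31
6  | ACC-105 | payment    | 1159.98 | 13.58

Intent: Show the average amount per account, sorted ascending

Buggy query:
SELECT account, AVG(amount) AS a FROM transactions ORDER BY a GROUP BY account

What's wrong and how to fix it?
Bug: ORDER BY appears before GROUP BY; SQL clause order requires GROUP BY first

Fix: Move ORDER BY to the end, after GROUP BY

Corrected query:
SELECT account, AVG(amount) AS a FROM transactions GROUP BY account ORDER BY a

Result:
account | a       
--------+---------
ACC-102 | 274.47  
ACC-105 | 2978.085
ACC-103 | 3224.6  
ACC-101 | 4190.96 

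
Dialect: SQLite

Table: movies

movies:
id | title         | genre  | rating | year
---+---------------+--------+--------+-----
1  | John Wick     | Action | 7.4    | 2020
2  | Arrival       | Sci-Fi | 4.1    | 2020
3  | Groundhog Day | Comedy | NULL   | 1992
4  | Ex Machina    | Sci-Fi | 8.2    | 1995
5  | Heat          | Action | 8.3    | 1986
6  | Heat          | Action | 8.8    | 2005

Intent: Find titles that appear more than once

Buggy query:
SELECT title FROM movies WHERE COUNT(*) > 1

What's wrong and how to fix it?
Bug: WHERE can't reference COUNT(*); aggregates are computed after WHERE

Fix: Group first, then use HAVING for the count condition

Corrected query:
SELECT title FROM movies GROUP BY title HAVING COUNT(*) > 1

Result:
title
-----
Heat 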